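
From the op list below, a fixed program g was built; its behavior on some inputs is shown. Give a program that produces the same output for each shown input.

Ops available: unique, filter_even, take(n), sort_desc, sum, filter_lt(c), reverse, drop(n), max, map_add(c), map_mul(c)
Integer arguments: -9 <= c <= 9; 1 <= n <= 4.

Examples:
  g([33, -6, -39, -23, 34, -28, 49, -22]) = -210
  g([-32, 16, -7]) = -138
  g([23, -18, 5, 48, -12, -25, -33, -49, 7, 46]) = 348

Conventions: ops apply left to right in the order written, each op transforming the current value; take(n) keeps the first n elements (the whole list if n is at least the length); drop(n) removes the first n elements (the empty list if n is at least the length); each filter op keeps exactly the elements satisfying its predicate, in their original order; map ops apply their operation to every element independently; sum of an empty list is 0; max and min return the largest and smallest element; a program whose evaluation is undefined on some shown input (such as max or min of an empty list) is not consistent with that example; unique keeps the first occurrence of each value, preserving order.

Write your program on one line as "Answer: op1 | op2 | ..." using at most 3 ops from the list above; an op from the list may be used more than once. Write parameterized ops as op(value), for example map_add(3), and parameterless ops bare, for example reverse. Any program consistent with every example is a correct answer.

take(4) | map_mul(6) | sum

Check, running the answer program on each example:
  [33, -6, -39, -23, 34, -28, 49, -22] -> [33, -6, -39, -23] -> [198, -36, -234, -138] -> -210
  [-32, 16, -7] -> [-32, 16, -7] -> [-192, 96, -42] -> -138
  [23, -18, 5, 48, -12, -25, -33, -49, 7, 46] -> [23, -18, 5, 48] -> [138, -108, 30, 288] -> 348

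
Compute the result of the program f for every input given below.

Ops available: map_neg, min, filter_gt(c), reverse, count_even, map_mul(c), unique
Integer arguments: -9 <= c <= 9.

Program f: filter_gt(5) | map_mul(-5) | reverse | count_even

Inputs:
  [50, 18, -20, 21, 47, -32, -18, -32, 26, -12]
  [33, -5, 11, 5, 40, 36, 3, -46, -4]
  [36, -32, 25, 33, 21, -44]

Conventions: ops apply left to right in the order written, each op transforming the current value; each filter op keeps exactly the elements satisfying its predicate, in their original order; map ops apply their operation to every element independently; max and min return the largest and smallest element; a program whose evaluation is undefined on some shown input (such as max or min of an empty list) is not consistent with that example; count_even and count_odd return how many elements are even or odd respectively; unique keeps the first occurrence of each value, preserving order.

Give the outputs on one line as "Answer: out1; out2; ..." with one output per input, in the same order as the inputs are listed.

Execution, op by op:
  [50, 18, -20, 21, 47, -32, -18, -32, 26, -12] -> [50, 18, 21, 47, 26] -> [-250, -90, -105, -235, -130] -> [-130, -235, -105, -90, -250] -> 3
  [33, -5, 11, 5, 40, 36, 3, -46, -4] -> [33, 11, 40, 36] -> [-165, -55, -200, -180] -> [-180, -200, -55, -165] -> 2
  [36, -32, 25, 33, 21, -44] -> [36, 25, 33, 21] -> [-180, -125, -165, -105] -> [-105, -165, -125, -180] -> 1

3; 2; 1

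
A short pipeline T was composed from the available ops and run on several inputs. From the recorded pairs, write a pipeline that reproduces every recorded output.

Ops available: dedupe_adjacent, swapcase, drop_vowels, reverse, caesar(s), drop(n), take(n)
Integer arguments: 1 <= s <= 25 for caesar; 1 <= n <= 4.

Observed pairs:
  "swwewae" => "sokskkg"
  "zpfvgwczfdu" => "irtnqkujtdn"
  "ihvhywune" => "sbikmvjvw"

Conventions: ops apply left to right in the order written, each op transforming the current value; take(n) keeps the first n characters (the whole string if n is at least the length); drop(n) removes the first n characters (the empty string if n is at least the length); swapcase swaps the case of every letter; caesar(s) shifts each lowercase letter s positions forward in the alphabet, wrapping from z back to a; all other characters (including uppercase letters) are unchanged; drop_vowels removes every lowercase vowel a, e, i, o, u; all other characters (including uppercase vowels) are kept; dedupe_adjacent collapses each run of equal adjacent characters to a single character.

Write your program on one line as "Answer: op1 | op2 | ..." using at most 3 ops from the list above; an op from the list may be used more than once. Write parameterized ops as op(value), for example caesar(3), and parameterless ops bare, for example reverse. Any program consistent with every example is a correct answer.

reverse | caesar(14)

Check, running the answer program on each example:
  "swwewae" -> "eawewws" -> "sokskkg"
  "zpfvgwczfdu" -> "udfzcwgvfpz" -> "irtnqkujtdn"
  "ihvhywune" -> "enuwyhvhi" -> "sbikmvjvw"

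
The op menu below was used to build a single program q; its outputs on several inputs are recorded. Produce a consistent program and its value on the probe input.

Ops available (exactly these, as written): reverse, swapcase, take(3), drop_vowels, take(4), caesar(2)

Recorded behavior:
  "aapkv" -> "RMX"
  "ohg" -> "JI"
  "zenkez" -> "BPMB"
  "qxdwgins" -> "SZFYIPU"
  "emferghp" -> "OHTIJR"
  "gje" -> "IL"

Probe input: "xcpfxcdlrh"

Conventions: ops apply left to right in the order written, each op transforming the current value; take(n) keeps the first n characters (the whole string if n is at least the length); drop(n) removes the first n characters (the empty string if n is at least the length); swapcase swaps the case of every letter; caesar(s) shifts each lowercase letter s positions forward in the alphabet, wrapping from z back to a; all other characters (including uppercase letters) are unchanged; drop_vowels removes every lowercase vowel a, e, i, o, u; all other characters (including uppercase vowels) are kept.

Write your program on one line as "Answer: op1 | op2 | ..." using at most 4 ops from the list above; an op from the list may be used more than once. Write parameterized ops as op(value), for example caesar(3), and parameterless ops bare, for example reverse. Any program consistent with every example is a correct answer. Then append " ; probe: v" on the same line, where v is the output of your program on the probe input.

drop_vowels | caesar(2) | swapcase ; probe: "ZERHZEFNTJ"

Check, running the answer program on each example:
  "aapkv" -> "pkv" -> "rmx" -> "RMX"
  "ohg" -> "hg" -> "ji" -> "JI"
  "zenkez" -> "znkz" -> "bpmb" -> "BPMB"
  "qxdwgins" -> "qxdwgns" -> "szfyipu" -> "SZFYIPU"
  "emferghp" -> "mfrghp" -> "ohtijr" -> "OHTIJR"
  "gje" -> "gj" -> "il" -> "IL"
  probe: "xcpfxcdlrh" -> "xcpfxcdlrh" -> "zerhzefntj" -> "ZERHZEFNTJ"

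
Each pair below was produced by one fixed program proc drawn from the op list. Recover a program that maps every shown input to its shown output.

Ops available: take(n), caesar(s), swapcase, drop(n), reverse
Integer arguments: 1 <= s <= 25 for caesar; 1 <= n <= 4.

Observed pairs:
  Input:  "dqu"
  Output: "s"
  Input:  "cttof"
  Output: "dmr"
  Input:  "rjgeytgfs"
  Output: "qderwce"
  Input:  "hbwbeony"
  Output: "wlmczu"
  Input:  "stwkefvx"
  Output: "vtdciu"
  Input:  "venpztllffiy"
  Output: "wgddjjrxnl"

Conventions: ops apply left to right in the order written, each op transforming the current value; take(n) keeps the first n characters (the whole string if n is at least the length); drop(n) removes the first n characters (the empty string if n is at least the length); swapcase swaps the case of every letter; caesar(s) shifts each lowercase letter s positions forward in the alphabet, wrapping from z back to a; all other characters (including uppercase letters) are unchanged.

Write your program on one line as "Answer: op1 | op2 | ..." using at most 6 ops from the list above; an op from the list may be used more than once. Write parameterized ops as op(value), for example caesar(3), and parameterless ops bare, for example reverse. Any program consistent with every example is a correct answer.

drop(2) | swapcase | reverse | swapcase | caesar(24)

Check, running the answer program on each example:
  "dqu" -> "u" -> "U" -> "U" -> "u" -> "s"
  "cttof" -> "tof" -> "TOF" -> "FOT" -> "fot" -> "dmr"
  "rjgeytgfs" -> "geytgfs" -> "GEYTGFS" -> "SFGTYEG" -> "sfgtyeg" -> "qderwce"
  "hbwbeony" -> "wbeony" -> "WBEONY" -> "YNOEBW" -> "ynoebw" -> "wlmczu"
  "stwkefvx" -> "wkefvx" -> "WKEFVX" -> "XVFEKW" -> "xvfekw" -> "vtdciu"
  "venpztllffiy" -> "npztllffiy" -> "NPZTLLFFIY" -> "YIFFLLTZPN" -> "yifflltzpn" -> "wgddjjrxnl"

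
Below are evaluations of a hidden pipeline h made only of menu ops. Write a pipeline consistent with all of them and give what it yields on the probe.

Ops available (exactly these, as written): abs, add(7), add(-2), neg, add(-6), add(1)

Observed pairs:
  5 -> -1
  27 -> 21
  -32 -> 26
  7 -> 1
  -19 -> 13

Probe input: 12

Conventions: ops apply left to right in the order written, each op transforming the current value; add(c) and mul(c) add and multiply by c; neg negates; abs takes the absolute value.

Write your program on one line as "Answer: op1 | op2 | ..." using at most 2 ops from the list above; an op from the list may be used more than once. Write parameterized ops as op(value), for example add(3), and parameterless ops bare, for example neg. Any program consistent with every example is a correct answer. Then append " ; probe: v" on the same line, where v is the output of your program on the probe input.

abs | add(-6) ; probe: 6

Check, running the answer program on each example:
  5 -> 5 -> -1
  27 -> 27 -> 21
  -32 -> 32 -> 26
  7 -> 7 -> 1
  -19 -> 19 -> 13
  probe: 12 -> 12 -> 6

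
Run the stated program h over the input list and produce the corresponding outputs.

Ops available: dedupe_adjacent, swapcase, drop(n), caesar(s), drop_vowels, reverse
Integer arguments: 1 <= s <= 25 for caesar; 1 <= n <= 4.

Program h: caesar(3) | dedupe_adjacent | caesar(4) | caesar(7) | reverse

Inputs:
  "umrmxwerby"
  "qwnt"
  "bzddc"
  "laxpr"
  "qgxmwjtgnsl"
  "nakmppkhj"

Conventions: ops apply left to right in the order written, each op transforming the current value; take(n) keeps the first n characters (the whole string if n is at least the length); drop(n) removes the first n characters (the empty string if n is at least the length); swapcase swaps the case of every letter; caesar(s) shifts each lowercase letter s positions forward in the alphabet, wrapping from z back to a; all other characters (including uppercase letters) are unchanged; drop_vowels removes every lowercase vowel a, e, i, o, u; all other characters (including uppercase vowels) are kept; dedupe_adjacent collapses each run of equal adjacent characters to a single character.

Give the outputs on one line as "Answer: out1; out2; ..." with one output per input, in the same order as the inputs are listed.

"mpfsklafai"; "hbke"; "qrnp"; "fdloz"; "zgbuhxkalue"; "xvydayob"

Execution, op by op:
  "umrmxwerby" -> "xpupazhueb" -> "xpupazhueb" -> "btytedlyif" -> "iafalksfpm" -> "mpfsklafai"
  "qwnt" -> "tzqw" -> "tzqw" -> "xdua" -> "ekbh" -> "hbke"
  "bzddc" -> "ecggf" -> "ecgf" -> "igkj" -> "pnrq" -> "qrnp"
  "laxpr" -> "odasu" -> "odasu" -> "shewy" -> "zoldf" -> "fdloz"
  "qgxmwjtgnsl" -> "tjapzmwjqvo" -> "tjapzmwjqvo" -> "xnetdqanuzs" -> "eulakxhubgz" -> "zgbuhxkalue"
  "nakmppkhj" -> "qdnpssnkm" -> "qdnpsnkm" -> "uhrtwroq" -> "boyadyvx" -> "xvydayob"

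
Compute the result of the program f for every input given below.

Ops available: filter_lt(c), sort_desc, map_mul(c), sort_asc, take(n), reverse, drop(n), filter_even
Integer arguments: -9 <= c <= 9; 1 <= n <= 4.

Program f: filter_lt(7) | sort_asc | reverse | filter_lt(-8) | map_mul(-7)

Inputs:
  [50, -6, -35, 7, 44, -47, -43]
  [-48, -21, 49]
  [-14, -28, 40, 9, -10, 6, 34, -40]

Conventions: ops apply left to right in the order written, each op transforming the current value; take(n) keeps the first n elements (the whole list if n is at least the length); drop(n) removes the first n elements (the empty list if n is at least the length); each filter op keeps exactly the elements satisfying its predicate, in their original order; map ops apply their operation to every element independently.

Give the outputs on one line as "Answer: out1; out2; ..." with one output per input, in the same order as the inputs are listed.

Execution, op by op:
  [50, -6, -35, 7, 44, -47, -43] -> [-6, -35, -47, -43] -> [-47, -43, -35, -6] -> [-6, -35, -43, -47] -> [-35, -43, -47] -> [245, 301, 329]
  [-48, -21, 49] -> [-48, -21] -> [-48, -21] -> [-21, -48] -> [-21, -48] -> [147, 336]
  [-14, -28, 40, 9, -10, 6, 34, -40] -> [-14, -28, -10, 6, -40] -> [-40, -28, -14, -10, 6] -> [6, -10, -14, -28, -40] -> [-10, -14, -28, -40] -> [70, 98, 196, 280]

[245, 301, 329]; [147, 336]; [70, 98, 196, 280]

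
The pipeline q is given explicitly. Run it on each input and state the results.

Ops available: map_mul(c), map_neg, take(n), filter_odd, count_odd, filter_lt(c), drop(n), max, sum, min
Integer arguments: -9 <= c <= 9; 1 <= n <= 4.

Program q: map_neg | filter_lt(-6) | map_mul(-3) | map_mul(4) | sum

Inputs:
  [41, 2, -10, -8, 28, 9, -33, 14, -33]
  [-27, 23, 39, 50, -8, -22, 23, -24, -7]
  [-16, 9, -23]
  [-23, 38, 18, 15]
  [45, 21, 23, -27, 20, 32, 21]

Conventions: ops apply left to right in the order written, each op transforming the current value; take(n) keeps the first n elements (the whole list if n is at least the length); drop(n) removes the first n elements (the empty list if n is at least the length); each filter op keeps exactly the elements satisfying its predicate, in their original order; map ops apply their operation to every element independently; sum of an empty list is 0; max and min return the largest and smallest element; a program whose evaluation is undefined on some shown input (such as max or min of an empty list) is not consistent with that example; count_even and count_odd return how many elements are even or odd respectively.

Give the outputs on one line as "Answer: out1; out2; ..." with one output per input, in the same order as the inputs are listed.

Execution, op by op:
  [41, 2, -10, -8, 28, 9, -33, 14, -33] -> [-41, -2, 10, 8, -28, -9, 33, -14, 33] -> [-41, -28, -9, -14] -> [123, 84, 27, 42] -> [492, 336, 108, 168] -> 1104
  [-27, 23, 39, 50, -8, -22, 23, -24, -7] -> [27, -23, -39, -50, 8, 22, -23, 24, 7] -> [-23, -39, -50, -23] -> [69, 117, 150, 69] -> [276, 468, 600, 276] -> 1620
  [-16, 9, -23] -> [16, -9, 23] -> [-9] -> [27] -> [108] -> 108
  [-23, 38, 18, 15] -> [23, -38, -18, -15] -> [-38, -18, -15] -> [114, 54, 45] -> [456, 216, 180] -> 852
  [45, 21, 23, -27, 20, 32, 21] -> [-45, -21, -23, 27, -20, -32, -21] -> [-45, -21, -23, -20, -32, -21] -> [135, 63, 69, 60, 96, 63] -> [540, 252, 276, 240, 384, 252] -> 1944

1104; 1620; 108; 852; 1944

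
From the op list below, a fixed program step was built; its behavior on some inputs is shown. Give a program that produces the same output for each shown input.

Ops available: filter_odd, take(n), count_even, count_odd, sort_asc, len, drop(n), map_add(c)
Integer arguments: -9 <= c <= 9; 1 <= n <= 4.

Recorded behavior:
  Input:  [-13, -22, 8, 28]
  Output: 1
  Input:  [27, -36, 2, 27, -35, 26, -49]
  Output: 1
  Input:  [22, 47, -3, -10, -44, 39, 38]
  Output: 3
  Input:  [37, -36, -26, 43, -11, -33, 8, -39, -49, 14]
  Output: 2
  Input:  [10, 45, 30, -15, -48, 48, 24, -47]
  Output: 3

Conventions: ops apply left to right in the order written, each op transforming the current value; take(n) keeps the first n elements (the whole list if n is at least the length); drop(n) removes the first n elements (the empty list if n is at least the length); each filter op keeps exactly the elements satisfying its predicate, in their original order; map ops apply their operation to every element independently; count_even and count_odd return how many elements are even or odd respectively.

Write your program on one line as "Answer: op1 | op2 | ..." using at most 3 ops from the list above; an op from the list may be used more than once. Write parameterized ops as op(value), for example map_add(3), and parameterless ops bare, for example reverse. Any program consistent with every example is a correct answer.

drop(3) | count_even

Check, running the answer program on each example:
  [-13, -22, 8, 28] -> [28] -> 1
  [27, -36, 2, 27, -35, 26, -49] -> [27, -35, 26, -49] -> 1
  [22, 47, -3, -10, -44, 39, 38] -> [-10, -44, 39, 38] -> 3
  [37, -36, -26, 43, -11, -33, 8, -39, -49, 14] -> [43, -11, -33, 8, -39, -49, 14] -> 2
  [10, 45, 30, -15, -48, 48, 24, -47] -> [-15, -48, 48, 24, -47] -> 3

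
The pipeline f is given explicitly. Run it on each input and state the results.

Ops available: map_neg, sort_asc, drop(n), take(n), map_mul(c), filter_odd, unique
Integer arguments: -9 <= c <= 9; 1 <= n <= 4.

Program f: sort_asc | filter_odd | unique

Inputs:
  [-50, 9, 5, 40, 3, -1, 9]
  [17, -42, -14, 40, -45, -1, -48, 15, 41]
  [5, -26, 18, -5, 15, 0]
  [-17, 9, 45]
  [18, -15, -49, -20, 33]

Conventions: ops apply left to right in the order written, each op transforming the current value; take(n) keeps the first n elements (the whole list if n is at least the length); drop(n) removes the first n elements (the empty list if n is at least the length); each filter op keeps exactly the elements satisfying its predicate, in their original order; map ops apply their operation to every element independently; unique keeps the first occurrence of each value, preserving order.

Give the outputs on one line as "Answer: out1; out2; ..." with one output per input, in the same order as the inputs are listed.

Execution, op by op:
  [-50, 9, 5, 40, 3, -1, 9] -> [-50, -1, 3, 5, 9, 9, 40] -> [-1, 3, 5, 9, 9] -> [-1, 3, 5, 9]
  [17, -42, -14, 40, -45, -1, -48, 15, 41] -> [-48, -45, -42, -14, -1, 15, 17, 40, 41] -> [-45, -1, 15, 17, 41] -> [-45, -1, 15, 17, 41]
  [5, -26, 18, -5, 15, 0] -> [-26, -5, 0, 5, 15, 18] -> [-5, 5, 15] -> [-5, 5, 15]
  [-17, 9, 45] -> [-17, 9, 45] -> [-17, 9, 45] -> [-17, 9, 45]
  [18, -15, -49, -20, 33] -> [-49, -20, -15, 18, 33] -> [-49, -15, 33] -> [-49, -15, 33]

[-1, 3, 5, 9]; [-45, -1, 15, 17, 41]; [-5, 5, 15]; [-17, 9, 45]; [-49, -15, 33]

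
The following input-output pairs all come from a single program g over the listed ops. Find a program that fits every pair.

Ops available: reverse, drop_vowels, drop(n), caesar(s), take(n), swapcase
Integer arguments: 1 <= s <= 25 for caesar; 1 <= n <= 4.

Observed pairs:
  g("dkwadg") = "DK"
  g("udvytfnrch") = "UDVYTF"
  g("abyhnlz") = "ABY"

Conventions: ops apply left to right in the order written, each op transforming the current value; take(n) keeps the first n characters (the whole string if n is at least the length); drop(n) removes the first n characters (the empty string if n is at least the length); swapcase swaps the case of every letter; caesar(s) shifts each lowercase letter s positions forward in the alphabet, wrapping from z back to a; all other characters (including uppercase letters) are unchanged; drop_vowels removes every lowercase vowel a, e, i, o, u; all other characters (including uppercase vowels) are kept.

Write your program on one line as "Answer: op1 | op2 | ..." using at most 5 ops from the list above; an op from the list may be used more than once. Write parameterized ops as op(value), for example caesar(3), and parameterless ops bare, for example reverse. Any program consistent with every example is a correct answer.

swapcase | reverse | drop(4) | reverse

Check, running the answer program on each example:
  "dkwadg" -> "DKWADG" -> "GDAWKD" -> "KD" -> "DK"
  "udvytfnrch" -> "UDVYTFNRCH" -> "HCRNFTYVDU" -> "FTYVDU" -> "UDVYTF"
  "abyhnlz" -> "ABYHNLZ" -> "ZLNHYBA" -> "YBA" -> "ABY"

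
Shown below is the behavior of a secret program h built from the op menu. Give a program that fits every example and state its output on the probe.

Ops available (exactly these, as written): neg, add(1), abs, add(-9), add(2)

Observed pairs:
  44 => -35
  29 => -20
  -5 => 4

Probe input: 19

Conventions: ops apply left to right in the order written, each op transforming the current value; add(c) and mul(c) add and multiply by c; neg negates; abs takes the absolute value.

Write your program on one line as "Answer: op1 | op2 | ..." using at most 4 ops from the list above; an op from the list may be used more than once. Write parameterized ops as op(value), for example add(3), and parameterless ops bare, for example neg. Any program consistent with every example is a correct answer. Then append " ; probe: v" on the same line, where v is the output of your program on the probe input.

abs | add(-9) | neg ; probe: -10

Check, running the answer program on each example:
  44 -> 44 -> 35 -> -35
  29 -> 29 -> 20 -> -20
  -5 -> 5 -> -4 -> 4
  probe: 19 -> 19 -> 10 -> -10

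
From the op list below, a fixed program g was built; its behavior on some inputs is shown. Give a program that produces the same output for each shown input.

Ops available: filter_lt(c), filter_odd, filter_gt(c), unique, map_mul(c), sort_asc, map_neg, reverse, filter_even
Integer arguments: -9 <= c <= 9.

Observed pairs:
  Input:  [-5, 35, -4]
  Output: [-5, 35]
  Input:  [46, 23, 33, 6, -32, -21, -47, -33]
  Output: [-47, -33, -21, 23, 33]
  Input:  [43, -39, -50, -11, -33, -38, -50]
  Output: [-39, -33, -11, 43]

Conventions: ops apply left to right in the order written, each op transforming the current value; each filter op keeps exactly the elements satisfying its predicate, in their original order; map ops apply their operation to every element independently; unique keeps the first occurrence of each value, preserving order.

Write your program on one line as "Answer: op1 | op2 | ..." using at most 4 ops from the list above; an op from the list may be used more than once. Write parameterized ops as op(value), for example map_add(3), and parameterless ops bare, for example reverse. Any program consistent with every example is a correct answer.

sort_asc | reverse | filter_odd | reverse

Check, running the answer program on each example:
  [-5, 35, -4] -> [-5, -4, 35] -> [35, -4, -5] -> [35, -5] -> [-5, 35]
  [46, 23, 33, 6, -32, -21, -47, -33] -> [-47, -33, -32, -21, 6, 23, 33, 46] -> [46, 33, 23, 6, -21, -32, -33, -47] -> [33, 23, -21, -33, -47] -> [-47, -33, -21, 23, 33]
  [43, -39, -50, -11, -33, -38, -50] -> [-50, -50, -39, -38, -33, -11, 43] -> [43, -11, -33, -38, -39, -50, -50] -> [43, -11, -33, -39] -> [-39, -33, -11, 43]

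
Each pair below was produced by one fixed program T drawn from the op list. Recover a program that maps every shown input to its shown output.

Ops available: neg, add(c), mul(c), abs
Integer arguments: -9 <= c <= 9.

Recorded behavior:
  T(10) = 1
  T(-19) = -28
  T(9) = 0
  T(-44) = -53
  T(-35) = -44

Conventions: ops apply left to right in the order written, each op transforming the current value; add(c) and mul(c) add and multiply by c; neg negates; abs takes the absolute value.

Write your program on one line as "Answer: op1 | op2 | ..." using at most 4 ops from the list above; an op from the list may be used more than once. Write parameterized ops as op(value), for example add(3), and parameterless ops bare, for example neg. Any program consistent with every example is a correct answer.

neg | add(2) | add(7) | neg

Check, running the answer program on each example:
  10 -> -10 -> -8 -> -1 -> 1
  -19 -> 19 -> 21 -> 28 -> -28
  9 -> -9 -> -7 -> 0 -> 0
  -44 -> 44 -> 46 -> 53 -> -53
  -35 -> 35 -> 37 -> 44 -> -44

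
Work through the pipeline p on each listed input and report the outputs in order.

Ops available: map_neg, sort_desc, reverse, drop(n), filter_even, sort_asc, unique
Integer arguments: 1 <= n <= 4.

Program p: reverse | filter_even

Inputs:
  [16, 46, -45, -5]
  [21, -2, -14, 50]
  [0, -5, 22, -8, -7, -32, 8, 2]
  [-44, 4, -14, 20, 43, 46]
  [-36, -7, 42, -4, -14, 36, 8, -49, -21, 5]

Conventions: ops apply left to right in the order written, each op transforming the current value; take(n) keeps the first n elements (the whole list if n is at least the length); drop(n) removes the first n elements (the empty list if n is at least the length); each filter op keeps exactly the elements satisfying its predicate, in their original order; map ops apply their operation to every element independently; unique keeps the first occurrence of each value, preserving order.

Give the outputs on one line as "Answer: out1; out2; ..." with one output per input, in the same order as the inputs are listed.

Execution, op by op:
  [16, 46, -45, -5] -> [-5, -45, 46, 16] -> [46, 16]
  [21, -2, -14, 50] -> [50, -14, -2, 21] -> [50, -14, -2]
  [0, -5, 22, -8, -7, -32, 8, 2] -> [2, 8, -32, -7, -8, 22, -5, 0] -> [2, 8, -32, -8, 22, 0]
  [-44, 4, -14, 20, 43, 46] -> [46, 43, 20, -14, 4, -44] -> [46, 20, -14, 4, -44]
  [-36, -7, 42, -4, -14, 36, 8, -49, -21, 5] -> [5, -21, -49, 8, 36, -14, -4, 42, -7, -36] -> [8, 36, -14, -4, 42, -36]

[46, 16]; [50, -14, -2]; [2, 8, -32, -8, 22, 0]; [46, 20, -14, 4, -44]; [8, 36, -14, -4, 42, -36]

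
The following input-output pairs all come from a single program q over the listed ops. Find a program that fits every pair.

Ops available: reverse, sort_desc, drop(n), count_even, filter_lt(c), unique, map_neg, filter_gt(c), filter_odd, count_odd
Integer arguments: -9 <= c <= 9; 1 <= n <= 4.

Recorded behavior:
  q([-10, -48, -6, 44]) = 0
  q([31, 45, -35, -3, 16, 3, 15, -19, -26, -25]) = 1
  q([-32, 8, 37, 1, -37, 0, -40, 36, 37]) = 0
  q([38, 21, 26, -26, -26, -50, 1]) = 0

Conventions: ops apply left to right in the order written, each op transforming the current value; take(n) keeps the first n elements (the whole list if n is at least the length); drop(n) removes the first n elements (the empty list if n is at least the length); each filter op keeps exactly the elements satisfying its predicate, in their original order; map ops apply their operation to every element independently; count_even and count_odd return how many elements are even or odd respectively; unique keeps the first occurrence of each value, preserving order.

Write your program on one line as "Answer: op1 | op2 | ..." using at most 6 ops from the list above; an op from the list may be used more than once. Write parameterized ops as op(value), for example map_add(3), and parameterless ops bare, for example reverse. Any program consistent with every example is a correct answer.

reverse | drop(2) | map_neg | filter_gt(-4) | filter_lt(-1) | count_odd

Check, running the answer program on each example:
  [-10, -48, -6, 44] -> [44, -6, -48, -10] -> [-48, -10] -> [48, 10] -> [48, 10] -> [] -> 0
  [31, 45, -35, -3, 16, 3, 15, -19, -26, -25] -> [-25, -26, -19, 15, 3, 16, -3, -35, 45, 31] -> [-19, 15, 3, 16, -3, -35, 45, 31] -> [19, -15, -3, -16, 3, 35, -45, -31] -> [19, -3, 3, 35] -> [-3] -> 1
  [-32, 8, 37, 1, -37, 0, -40, 36, 37] -> [37, 36, -40, 0, -37, 1, 37, 8, -32] -> [-40, 0, -37, 1, 37, 8, -32] -> [40, 0, 37, -1, -37, -8, 32] -> [40, 0, 37, -1, 32] -> [] -> 0
  [38, 21, 26, -26, -26, -50, 1] -> [1, -50, -26, -26, 26, 21, 38] -> [-26, -26, 26, 21, 38] -> [26, 26, -26, -21, -38] -> [26, 26] -> [] -> 0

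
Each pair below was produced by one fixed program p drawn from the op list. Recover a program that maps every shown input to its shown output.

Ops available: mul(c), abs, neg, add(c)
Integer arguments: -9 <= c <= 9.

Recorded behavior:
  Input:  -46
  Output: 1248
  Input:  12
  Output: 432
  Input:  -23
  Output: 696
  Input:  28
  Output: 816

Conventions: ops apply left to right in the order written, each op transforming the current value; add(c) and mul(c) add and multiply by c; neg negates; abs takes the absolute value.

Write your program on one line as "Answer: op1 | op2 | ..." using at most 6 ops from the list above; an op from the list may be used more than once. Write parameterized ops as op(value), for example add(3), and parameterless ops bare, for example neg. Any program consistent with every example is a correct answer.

abs | neg | add(-6) | mul(-4) | mul(6)

Check, running the answer program on each example:
  -46 -> 46 -> -46 -> -52 -> 208 -> 1248
  12 -> 12 -> -12 -> -18 -> 72 -> 432
  -23 -> 23 -> -23 -> -29 -> 116 -> 696
  28 -> 28 -> -28 -> -34 -> 136 -> 816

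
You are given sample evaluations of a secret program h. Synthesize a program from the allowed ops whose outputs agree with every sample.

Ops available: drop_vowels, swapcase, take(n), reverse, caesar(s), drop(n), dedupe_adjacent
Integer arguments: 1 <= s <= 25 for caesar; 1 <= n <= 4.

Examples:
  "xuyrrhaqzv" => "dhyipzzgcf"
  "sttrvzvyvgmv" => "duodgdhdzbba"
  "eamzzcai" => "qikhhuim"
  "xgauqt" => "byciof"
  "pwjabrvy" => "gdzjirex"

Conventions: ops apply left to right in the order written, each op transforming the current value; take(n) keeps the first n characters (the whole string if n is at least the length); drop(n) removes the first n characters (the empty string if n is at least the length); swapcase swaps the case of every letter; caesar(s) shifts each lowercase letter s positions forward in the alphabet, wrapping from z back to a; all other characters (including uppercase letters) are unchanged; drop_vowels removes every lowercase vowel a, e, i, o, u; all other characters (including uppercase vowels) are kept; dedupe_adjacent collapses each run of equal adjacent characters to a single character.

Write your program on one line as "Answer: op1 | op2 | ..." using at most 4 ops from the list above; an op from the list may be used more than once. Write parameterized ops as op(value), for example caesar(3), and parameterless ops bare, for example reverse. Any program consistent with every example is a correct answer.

reverse | caesar(1) | caesar(7)

Check, running the answer program on each example:
  "xuyrrhaqzv" -> "vzqahrryux" -> "warbisszvy" -> "dhyipzzgcf"
  "sttrvzvyvgmv" -> "vmgvyvzvrtts" -> "wnhwzwawsuut" -> "duodgdhdzbba"
  "eamzzcai" -> "iaczzmae" -> "jbdaanbf" -> "qikhhuim"
  "xgauqt" -> "tquagx" -> "urvbhy" -> "byciof"
  "pwjabrvy" -> "yvrbajwp" -> "zwscbkxq" -> "gdzjirex"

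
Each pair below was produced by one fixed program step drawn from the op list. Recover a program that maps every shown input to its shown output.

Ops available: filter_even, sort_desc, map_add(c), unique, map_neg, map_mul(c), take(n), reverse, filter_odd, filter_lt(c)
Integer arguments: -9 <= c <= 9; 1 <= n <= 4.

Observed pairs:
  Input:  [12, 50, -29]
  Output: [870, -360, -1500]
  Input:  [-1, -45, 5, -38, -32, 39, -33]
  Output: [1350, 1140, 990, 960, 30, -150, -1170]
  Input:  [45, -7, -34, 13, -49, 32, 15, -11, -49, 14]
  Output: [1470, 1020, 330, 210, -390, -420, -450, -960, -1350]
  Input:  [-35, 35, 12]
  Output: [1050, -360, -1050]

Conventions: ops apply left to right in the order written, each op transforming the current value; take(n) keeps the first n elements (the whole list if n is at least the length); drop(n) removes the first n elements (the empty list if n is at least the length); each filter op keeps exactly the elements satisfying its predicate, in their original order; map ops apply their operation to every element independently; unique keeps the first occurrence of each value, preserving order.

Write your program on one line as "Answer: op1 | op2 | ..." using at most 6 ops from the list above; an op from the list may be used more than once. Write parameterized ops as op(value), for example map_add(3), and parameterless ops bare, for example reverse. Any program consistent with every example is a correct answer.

sort_desc | map_mul(-5) | sort_desc | map_mul(6) | unique

Check, running the answer program on each example:
  [12, 50, -29] -> [50, 12, -29] -> [-250, -60, 145] -> [145, -60, -250] -> [870, -360, -1500] -> [870, -360, -1500]
  [-1, -45, 5, -38, -32, 39, -33] -> [39, 5, -1, -32, -33, -38, -45] -> [-195, -25, 5, 160, 165, 190, 225] -> [225, 190, 165, 160, 5, -25, -195] -> [1350, 1140, 990, 960, 30, -150, -1170] -> [1350, 1140, 990, 960, 30, -150, -1170]
  [45, -7, -34, 13, -49, 32, 15, -11, -49, 14] -> [45, 32, 15, 14, 13, -7, -11, -34, -49, -49] -> [-225, -160, -75, -70, -65, 35, 55, 170, 245, 245] -> [245, 245, 170, 55, 35, -65, -70, -75, -160, -225] -> [1470, 1470, 1020, 330, 210, -390, -420, -450, -960, -1350] -> [1470, 1020, 330, 210, -390, -420, -450, -960, -1350]
  [-35, 35, 12] -> [35, 12, -35] -> [-175, -60, 175] -> [175, -60, -175] -> [1050, -360, -1050] -> [1050, -360, -1050]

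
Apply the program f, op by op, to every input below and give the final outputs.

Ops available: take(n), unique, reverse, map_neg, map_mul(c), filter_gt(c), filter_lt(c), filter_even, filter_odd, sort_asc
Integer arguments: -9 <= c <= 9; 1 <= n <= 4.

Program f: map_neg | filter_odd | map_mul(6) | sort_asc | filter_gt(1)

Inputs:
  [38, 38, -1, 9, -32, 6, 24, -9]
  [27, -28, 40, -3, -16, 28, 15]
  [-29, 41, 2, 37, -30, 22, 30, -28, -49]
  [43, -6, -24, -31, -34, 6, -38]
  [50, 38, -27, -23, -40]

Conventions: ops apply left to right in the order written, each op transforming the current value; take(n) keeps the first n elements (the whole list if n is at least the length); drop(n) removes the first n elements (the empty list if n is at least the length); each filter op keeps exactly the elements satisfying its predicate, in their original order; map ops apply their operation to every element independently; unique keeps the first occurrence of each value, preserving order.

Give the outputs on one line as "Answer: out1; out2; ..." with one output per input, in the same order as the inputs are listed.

Execution, op by op:
  [38, 38, -1, 9, -32, 6, 24, -9] -> [-38, -38, 1, -9, 32, -6, -24, 9] -> [1, -9, 9] -> [6, -54, 54] -> [-54, 6, 54] -> [6, 54]
  [27, -28, 40, -3, -16, 28, 15] -> [-27, 28, -40, 3, 16, -28, -15] -> [-27, 3, -15] -> [-162, 18, -90] -> [-162, -90, 18] -> [18]
  [-29, 41, 2, 37, -30, 22, 30, -28, -49] -> [29, -41, -2, -37, 30, -22, -30, 28, 49] -> [29, -41, -37, 49] -> [174, -246, -222, 294] -> [-246, -222, 174, 294] -> [174, 294]
  [43, -6, -24, -31, -34, 6, -38] -> [-43, 6, 24, 31, 34, -6, 38] -> [-43, 31] -> [-258, 186] -> [-258, 186] -> [186]
  [50, 38, -27, -23, -40] -> [-50, -38, 27, 23, 40] -> [27, 23] -> [162, 138] -> [138, 162] -> [138, 162]

[6, 54]; [18]; [174, 294]; [186]; [138, 162]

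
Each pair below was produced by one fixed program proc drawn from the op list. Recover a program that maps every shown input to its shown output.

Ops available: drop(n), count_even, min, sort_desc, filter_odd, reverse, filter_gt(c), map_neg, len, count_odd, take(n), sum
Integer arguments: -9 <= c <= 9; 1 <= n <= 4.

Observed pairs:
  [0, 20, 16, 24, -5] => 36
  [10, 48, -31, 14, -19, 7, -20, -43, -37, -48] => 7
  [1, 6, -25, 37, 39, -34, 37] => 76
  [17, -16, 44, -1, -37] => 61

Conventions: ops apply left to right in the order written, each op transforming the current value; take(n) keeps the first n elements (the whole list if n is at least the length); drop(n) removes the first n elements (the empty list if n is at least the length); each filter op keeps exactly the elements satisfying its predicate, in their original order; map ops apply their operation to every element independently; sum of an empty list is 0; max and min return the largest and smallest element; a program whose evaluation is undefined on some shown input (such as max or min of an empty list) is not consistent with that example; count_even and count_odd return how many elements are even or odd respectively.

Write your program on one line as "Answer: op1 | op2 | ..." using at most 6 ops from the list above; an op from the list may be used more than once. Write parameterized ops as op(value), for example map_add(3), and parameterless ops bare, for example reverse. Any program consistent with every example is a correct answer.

reverse | drop(2) | take(3) | filter_gt(4) | sum

Check, running the answer program on each example:
  [0, 20, 16, 24, -5] -> [-5, 24, 16, 20, 0] -> [16, 20, 0] -> [16, 20, 0] -> [16, 20] -> 36
  [10, 48, -31, 14, -19, 7, -20, -43, -37, -48] -> [-48, -37, -43, -20, 7, -19, 14, -31, 48, 10] -> [-43, -20, 7, -19, 14, -31, 48, 10] -> [-43, -20, 7] -> [7] -> 7
  [1, 6, -25, 37, 39, -34, 37] -> [37, -34, 39, 37, -25, 6, 1] -> [39, 37, -25, 6, 1] -> [39, 37, -25] -> [39, 37] -> 76
  [17, -16, 44, -1, -37] -> [-37, -1, 44, -16, 17] -> [44, -16, 17] -> [44, -16, 17] -> [44, 17] -> 61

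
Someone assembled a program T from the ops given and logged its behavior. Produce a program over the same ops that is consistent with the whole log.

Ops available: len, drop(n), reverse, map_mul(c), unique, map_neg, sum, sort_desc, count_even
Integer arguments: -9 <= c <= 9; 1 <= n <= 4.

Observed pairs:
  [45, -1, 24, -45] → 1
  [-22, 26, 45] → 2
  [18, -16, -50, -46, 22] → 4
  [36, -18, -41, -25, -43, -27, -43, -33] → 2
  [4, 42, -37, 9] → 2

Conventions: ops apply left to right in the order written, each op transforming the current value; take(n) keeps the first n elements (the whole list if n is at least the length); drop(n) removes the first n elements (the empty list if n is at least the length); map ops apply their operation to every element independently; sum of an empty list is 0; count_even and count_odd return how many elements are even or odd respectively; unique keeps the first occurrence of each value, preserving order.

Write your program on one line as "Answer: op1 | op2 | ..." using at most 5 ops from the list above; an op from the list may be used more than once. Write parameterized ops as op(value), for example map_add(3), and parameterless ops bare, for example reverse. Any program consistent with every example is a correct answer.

reverse | map_neg | drop(1) | sort_desc | count_even

Check, running the answer program on each example:
  [45, -1, 24, -45] -> [-45, 24, -1, 45] -> [45, -24, 1, -45] -> [-24, 1, -45] -> [1, -24, -45] -> 1
  [-22, 26, 45] -> [45, 26, -22] -> [-45, -26, 22] -> [-26, 22] -> [22, -26] -> 2
  [18, -16, -50, -46, 22] -> [22, -46, -50, -16, 18] -> [-22, 46, 50, 16, -18] -> [46, 50, 16, -18] -> [50, 46, 16, -18] -> 4
  [36, -18, -41, -25, -43, -27, -43, -33] -> [-33, -43, -27, -43, -25, -41, -18, 36] -> [33, 43, 27, 43, 25, 41, 18, -36] -> [43, 27, 43, 25, 41, 18, -36] -> [43, 43, 41, 27, 25, 18, -36] -> 2
  [4, 42, -37, 9] -> [9, -37, 42, 4] -> [-9, 37, -42, -4] -> [37, -42, -4] -> [37, -4, -42] -> 2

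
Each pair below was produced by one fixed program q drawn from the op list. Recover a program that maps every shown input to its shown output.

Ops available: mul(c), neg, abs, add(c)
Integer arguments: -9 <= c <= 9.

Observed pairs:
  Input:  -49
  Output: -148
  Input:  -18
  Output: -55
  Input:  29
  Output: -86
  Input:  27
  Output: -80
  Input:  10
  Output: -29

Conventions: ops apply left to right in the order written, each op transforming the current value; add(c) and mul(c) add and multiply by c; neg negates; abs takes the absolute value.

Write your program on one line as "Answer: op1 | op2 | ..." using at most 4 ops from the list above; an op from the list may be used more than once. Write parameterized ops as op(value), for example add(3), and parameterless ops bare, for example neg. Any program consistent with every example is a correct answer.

mul(3) | add(-1) | abs | neg

Check, running the answer program on each example:
  -49 -> -147 -> -148 -> 148 -> -148
  -18 -> -54 -> -55 -> 55 -> -55
  29 -> 87 -> 86 -> 86 -> -86
  27 -> 81 -> 80 -> 80 -> -80
  10 -> 30 -> 29 -> 29 -> -29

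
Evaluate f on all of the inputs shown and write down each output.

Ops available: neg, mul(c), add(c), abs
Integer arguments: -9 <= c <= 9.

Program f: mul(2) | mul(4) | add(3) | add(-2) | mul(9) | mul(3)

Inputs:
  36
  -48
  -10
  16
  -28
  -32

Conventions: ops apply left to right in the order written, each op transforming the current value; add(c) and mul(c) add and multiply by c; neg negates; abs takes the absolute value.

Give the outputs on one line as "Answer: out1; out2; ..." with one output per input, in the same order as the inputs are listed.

Execution, op by op:
  36 -> 72 -> 288 -> 291 -> 289 -> 2601 -> 7803
  -48 -> -96 -> -384 -> -381 -> -383 -> -3447 -> -10341
  -10 -> -20 -> -80 -> -77 -> -79 -> -711 -> -2133
  16 -> 32 -> 128 -> 131 -> 129 -> 1161 -> 3483
  -28 -> -56 -> -224 -> -221 -> -223 -> -2007 -> -6021
  -32 -> -64 -> -256 -> -253 -> -255 -> -2295 -> -6885

7803; -10341; -2133; 3483; -6021; -6885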